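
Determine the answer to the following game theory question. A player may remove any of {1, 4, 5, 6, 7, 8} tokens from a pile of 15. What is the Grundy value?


The subtraction set is S = {1, 4, 5, 6, 7, 8}.
G(k) = mex{ G(k - s) : s in S, s <= k }. We compute iteratively: G(0) = 0.
G(1) = mex({0}) = 1
G(2) = mex({1}) = 0
G(3) = mex({0}) = 1
G(4) = mex({0, 1}) = 2
G(5) = mex({0, 1, 2}) = 3
G(6) = mex({0, 1, 3}) = 2
G(7) = mex({0, 1, 2}) = 3
G(8) = mex({0, 1, 2, 3}) = 4
G(9) = mex({0, 1, 2, 3, 4}) = 5
G(10) = mex({0, 1, 2, 3, 5}) = 4
G(11) = mex({1, 2, 3, 4}) = 0
G(12) = mex({0, 2, 3, 4}) = 1
G(13) = mex({1, 2, 3, 4, 5}) = 0
G(14) = mex({0, 2, 3, 4, 5}) = 1
G(15) = mex({0, 1, 3, 4, 5}) = 2
Therefore G(15) = 2.

2


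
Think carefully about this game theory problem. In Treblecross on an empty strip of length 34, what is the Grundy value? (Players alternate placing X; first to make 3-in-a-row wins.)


Treblecross: place X on empty cells; 3-in-a-row wins.
Playing within two cells of an existing X lets the opponent win at once, so sensible play treats the cells i-2..i+2 around each X as dead. The player left with no safe cell loses, so this is a normal-play take-away game on strips of safe cells.
Placing X at cell i (0-indexed) of a strip of k safe cells leaves independent strips of sizes max(0, i-2) and max(0, k-i-3). Hence G(k) = mex{ G(max(0,i-2)) XOR G(max(0,k-i-3)) : 0 <= i < k }, with G(0) = 0.
G(1): splits (0,0):0^0=0 -> mex({0}) = 1
G(2): splits (0,0):0^0=0 -> mex({0}) = 1
G(3): splits (0,0):0^0=0 -> mex({0}) = 1
G(4): splits (0,1):0^1=1 (0,0):0^0=0 -> mex({0, 1}) = 2
G(5): splits (0,2):0^1=1 (0,1):0^1=1 (0,0):0^0=0 -> mex({0, 1}) = 2
G(6) = mex({1}) = 0
G(7) = mex({0, 1, 2}) = 3
G(8) = mex({0, 1, 2}) = 3
G(9) = mex({0, 2}) = 1
G(10) = mex({0, 2, 3}) = 1
G(11) = mex({0, 3}) = 1
G(12) = mex({1, 3}) = 0
G(13) = mex({0, 1, 2, 3}) = 4
G(14) = mex({0, 1, 2}) = 3
G(15) = mex({0, 1, 2}) = 3
G(16) = mex({0, 1, 2, 4}) = 3
G(17) = mex({0, 1, 3, 4}) = 2
G(18) = mex({0, 1, 3, 4}) = 2
G(19) = mex({0, 1, 3, 5}) = 2
G(20) = mex({0, 1, 2, 3, 5}) = 4
G(21) = mex({0, 1, 2, 3, 5}) = 4
G(22) = mex({1, 2, 6}) = 0
G(23) = mex({0, 1, 2, 3, 4, 6}) = 5
G(24) = mex({0, 1, 2, 3, 4}) = 5
G(25) = mex({0, 1, 3, 4, 7}) = 2
G(26) = mex({0, 1, 3, 4, 5, 7}) = 2
G(27) = mex({0, 1, 3, 5}) = 2
G(28) = mex({0, 1, 2, 5}) = 3
G(29) = mex({0, 1, 2, 4, 5, 6}) = 3
G(30) = mex({1, 2, 4, 6}) = 0
G(31) = mex({0, 1, 2, 3, 4, 6}) = 5
G(32) = mex({1, 2, 3, 4, 7}) = 0
G(33) = mex({0, 3, 7}) = 1
G(34) = mex({0, 2, 3, 5, 7}) = 1
Therefore G(34) = 1.

1


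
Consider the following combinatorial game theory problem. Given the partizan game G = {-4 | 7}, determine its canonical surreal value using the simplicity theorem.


Left options: {-4}, max = -4
Right options: {7}, min = 7
All options are numbers and max(Left) < min(Right), so by the simplicity theorem the value is the simplest (earliest-born) number strictly between -4 and 7.
Integers -3 through 6 all lie strictly between -4 and 7.
Among integers, the simplest (lowest birthday = smallest |n|; 0 is born on day 0, +-n on day n) is 0.
No non-integer in the interval can be simpler: if x is a non-integer in the interval, then floor(x) or ceil(x) also lies in the interval (the interval contains an integer), and both are proper prefixes of x's sign expansion, i.e. born earlier. So the game value is 0.
Game value = 0

0


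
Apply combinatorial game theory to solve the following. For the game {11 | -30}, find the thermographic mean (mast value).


Game = {11 | -30}, a switch {a | b} with numbers a > b.
Its thermograph has left wall a - t and right wall b + t, which meet at t = (a - b)/2, where both equal (a + b)/2. So the mast (mean value) is at (a + b)/2.
Mean = (11 + (-30))/2 = -19/2 = -19/2

-19/2


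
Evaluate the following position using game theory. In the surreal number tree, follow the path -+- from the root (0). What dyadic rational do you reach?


Sign expansion: -+-
Rule: track bounds (lo, hi), initially (-inf, +inf). On '+', the current value becomes lo and we move to the simplest number in (value, hi): value + 1 if hi = +inf, otherwise the midpoint (value + hi)/2. On '-', the current value becomes hi and we move to value - 1 if lo = -inf, otherwise the midpoint (lo + value)/2.
Start at 0.
Step 1: sign = -, move left. Bounds: (-inf, 0). Value = -1
Step 2: sign = +, move right. Bounds: (-1, 0). Value = -1/2
Step 3: sign = -, move left. Bounds: (-1, -1/2). Value = -3/4
The surreal number with sign expansion -+- is -3/4.

-3/4


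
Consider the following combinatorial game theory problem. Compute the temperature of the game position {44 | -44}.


The game is {44 | -44}, a switch {a | b} with numbers a > b.
Cooling {a | b} by t gives {a - t | b + t}, which stops being hot when a - t = b + t, i.e. at t = (a - b)/2. So the temperature of a switch is (a - b)/2.
Temperature = (Left option - Right option) / 2
= (44 - (-44)) / 2
= 88 / 2
= 44

44


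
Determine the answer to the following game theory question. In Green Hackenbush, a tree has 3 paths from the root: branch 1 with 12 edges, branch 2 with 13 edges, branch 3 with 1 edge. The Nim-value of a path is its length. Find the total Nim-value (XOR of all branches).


The tree has 3 branches from the ground vertex.
In Green Hackenbush, the Nim-value of a simple path of length k is k.
Branch 1: length 12, Nim-value = 12
Branch 2: length 13, Nim-value = 13
Branch 3: length 1, Nim-value = 1
Total Nim-value = XOR of all branch values:
0 XOR 12 = 12
12 XOR 13 = 1
1 XOR 1 = 0
Nim-value of the tree = 0

0


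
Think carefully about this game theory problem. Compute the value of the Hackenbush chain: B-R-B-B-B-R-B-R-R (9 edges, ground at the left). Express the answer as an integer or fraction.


Edges (from ground): B-R-B-B-B-R-B-R-R
By Berlekamp's sign-expansion rule, a Blue-Red Hackenbush stalk has the value of the surreal number whose sign sequence is the edge sequence with B -> + and R -> -.
Sign sequence: +-+++-+--
Trace the sign expansion in the surreal number tree, starting from 0:
Edge 1: B (sign +) -> bounds (0, +inf), value = 1
Edge 2: R (sign -) -> bounds (0, 1), value = 1/2
Edge 3: B (sign +) -> bounds (1/2, 1), value = 3/4
Edge 4: B (sign +) -> bounds (3/4, 1), value = 7/8
Edge 5: B (sign +) -> bounds (7/8, 1), value = 15/16
Edge 6: R (sign -) -> bounds (7/8, 15/16), value = 29/32
Edge 7: B (sign +) -> bounds (29/32, 15/16), value = 59/64
Edge 8: R (sign -) -> bounds (29/32, 59/64), value = 117/128
Edge 9: R (sign -) -> bounds (29/32, 117/128), value = 233/256
Game value = 233/256

233/256


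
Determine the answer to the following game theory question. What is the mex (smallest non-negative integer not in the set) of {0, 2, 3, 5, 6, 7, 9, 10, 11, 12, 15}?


Set = {0, 2, 3, 5, 6, 7, 9, 10, 11, 12, 15}
0 is in the set.
1 is NOT in the set. This is the mex.
mex = 1

1


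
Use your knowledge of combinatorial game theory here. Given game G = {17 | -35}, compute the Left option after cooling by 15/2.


Original game: {17 | -35} (a switch {a | b} with a > b).
Cooling by t (for t below the temperature (a - b)/2 = 26) taxes each move by t: {a | b} cooled by t is {a - t | b + t}.
Cooling amount: t = 15/2
Cooled Left option: 17 - 15/2 = 19/2
Cooled Right option: -35 + 15/2 = -55/2
Cooled game: {19/2 | -55/2}
Left option = 19/2

19/2


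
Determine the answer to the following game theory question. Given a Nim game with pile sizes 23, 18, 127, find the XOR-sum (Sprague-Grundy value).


We need the XOR (exclusive or) of all pile sizes.
After XOR-ing pile 1 (size 23): 0 XOR 23 = 23
After XOR-ing pile 2 (size 18): 23 XOR 18 = 5
After XOR-ing pile 3 (size 127): 5 XOR 127 = 122
The Nim-value of this position is 122.

122


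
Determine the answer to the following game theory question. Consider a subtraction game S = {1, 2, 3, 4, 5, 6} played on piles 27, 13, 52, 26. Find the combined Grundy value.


Subtraction set: {1, 2, 3, 4, 5, 6}
For this subtraction set, G(n) = n mod 7 (period = max + 1 = 7).
Pile 1 (size 27): G(27) = 27 mod 7 = 6
Pile 2 (size 13): G(13) = 13 mod 7 = 6
Pile 3 (size 52): G(52) = 52 mod 7 = 3
Pile 4 (size 26): G(26) = 26 mod 7 = 5
Total Grundy value = XOR of all: 6 XOR 6 XOR 3 XOR 5 = 6

6


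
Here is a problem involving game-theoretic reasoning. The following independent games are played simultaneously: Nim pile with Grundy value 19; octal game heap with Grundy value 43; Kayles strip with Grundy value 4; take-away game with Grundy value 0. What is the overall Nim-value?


By the Sprague-Grundy theorem, the Grundy value of a sum of games is the XOR of individual Grundy values.
Nim pile: Grundy value = 19. Running XOR: 0 XOR 19 = 19
octal game heap: Grundy value = 43. Running XOR: 19 XOR 43 = 56
Kayles strip: Grundy value = 4. Running XOR: 56 XOR 4 = 60
take-away game: Grundy value = 0. Running XOR: 60 XOR 0 = 60
The combined Grundy value is 60.

60


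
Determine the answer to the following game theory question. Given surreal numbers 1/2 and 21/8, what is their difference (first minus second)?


x = 1/2, y = 21/8
Converting to common denominator: 8
x = 4/8, y = 21/8
x - y = 1/2 - 21/8 = -17/8

-17/8


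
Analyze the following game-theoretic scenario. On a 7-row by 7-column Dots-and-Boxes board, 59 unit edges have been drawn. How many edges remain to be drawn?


Grid: 7 x 7 boxes, i.e. 8 rows and 8 columns of dots.
Horizontal edges: (rows + 1) * cols = 8 * 7 = 56
Vertical edges: rows * (cols + 1) = 7 * 8 = 56
Total edges: 56 + 56 = 112
Edges drawn: 59
Remaining: 112 - 59 = 53

53


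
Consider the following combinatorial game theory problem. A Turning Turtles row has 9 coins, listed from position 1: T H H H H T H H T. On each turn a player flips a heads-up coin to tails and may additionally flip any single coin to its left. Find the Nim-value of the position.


Coins: T H H H H T H H T
Key fact: a single head at position k behaves exactly like a Nim heap of size k (turning it to T and optionally flipping a coin at j < k corresponds to moving the heap from k to j, or to 0), and heads combine as a disjunctive sum (two heads at the same place would cancel, matching j XOR j = 0). So the Nim-value is the XOR of the 1-indexed positions of the heads.
Face-up positions (1-indexed): [2, 3, 4, 5, 7, 8]
XOR 0 with 2: 0 XOR 2 = 2
XOR 2 with 3: 2 XOR 3 = 1
XOR 1 with 4: 1 XOR 4 = 5
XOR 5 with 5: 5 XOR 5 = 0
XOR 0 with 7: 0 XOR 7 = 7
XOR 7 with 8: 7 XOR 8 = 15
Nim-value = 15

15


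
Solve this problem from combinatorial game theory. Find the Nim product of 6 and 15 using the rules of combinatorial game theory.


Nim multiplication is bilinear over XOR: (u XOR v) * w = (u*w) XOR (v*w).
So we split each operand into its bit components and XOR the pairwise Nim products.
6 = 2 + 4 (as XOR of powers of 2).
15 = 1 + 2 + 4 + 8 (as XOR of powers of 2).
Using the standard Nim-product table on single bits:
  2*2 = 3,   2*4 = 8,   2*8 = 12,
  4*4 = 6,   4*8 = 11,  8*8 = 13,
and  1*x = x (identity), k*l = l*k (commutative).
Pairwise Nim products:
  2 * 1 = 2
  2 * 2 = 3
  2 * 4 = 8
  2 * 8 = 12
  4 * 1 = 4
  4 * 2 = 8
  4 * 4 = 6
  4 * 8 = 11
XOR them: 2 XOR 3 XOR 8 XOR 12 XOR 4 XOR 8 XOR 6 XOR 11 = 4.
Result: 6 * 15 = 4 (in Nim).

4


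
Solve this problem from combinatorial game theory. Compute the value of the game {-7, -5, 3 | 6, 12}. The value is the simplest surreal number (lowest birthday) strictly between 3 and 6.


Left options: {-7, -5, 3}, max = 3
Right options: {6, 12}, min = 6
All options are numbers and max(Left) < min(Right), so by the simplicity theorem the value is the simplest (earliest-born) number strictly between 3 and 6.
Integers 4 through 5 all lie strictly between 3 and 6.
Among integers, the simplest (lowest birthday = smallest |n|; 0 is born on day 0, +-n on day n) is 4.
No non-integer in the interval can be simpler: if x is a non-integer in the interval, then floor(x) or ceil(x) also lies in the interval (the interval contains an integer), and both are proper prefixes of x's sign expansion, i.e. born earlier. So the game value is 4.
Game value = 4

4


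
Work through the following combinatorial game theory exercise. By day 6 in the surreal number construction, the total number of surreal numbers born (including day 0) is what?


Day 0: {|} = 0 is born. Count = 1.
Day n: the number of surreal numbers born by day n is 2^(n+1) - 1.
By day 0: 2^1 - 1 = 1
By day 1: 2^2 - 1 = 3
By day 2: 2^3 - 1 = 7
By day 3: 2^4 - 1 = 15
By day 4: 2^5 - 1 = 31
By day 5: 2^6 - 1 = 63
By day 6: 2^7 - 1 = 127
By day 6: 127 surreal numbers.

127


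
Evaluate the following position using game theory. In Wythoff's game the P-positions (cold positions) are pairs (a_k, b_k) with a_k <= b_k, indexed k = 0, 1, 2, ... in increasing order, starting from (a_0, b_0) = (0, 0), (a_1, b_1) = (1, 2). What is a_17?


By Wythoff's theorem, a_k = floor(k * phi) and b_k = floor(k * phi^2) = a_k + k, where phi = (1 + sqrt(5))/2 is the golden ratio.
phi = (1 + sqrt(5))/2 = 1.618034
k = 17
k * phi = 17 * 1.618034 = 27.506578
a_17 = floor(k * phi) = 27

27


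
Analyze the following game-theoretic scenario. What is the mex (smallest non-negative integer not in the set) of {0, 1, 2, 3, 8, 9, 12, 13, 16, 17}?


Set = {0, 1, 2, 3, 8, 9, 12, 13, 16, 17}
0 is in the set.
1 is in the set.
2 is in the set.
3 is in the set.
4 is NOT in the set. This is the mex.
mex = 4

4


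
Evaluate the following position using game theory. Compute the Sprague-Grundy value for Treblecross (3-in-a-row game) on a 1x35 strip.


Treblecross: place X on empty cells; 3-in-a-row wins.
Playing within two cells of an existing X lets the opponent win at once, so sensible play treats the cells i-2..i+2 around each X as dead. The player left with no safe cell loses, so this is a normal-play take-away game on strips of safe cells.
Placing X at cell i (0-indexed) of a strip of k safe cells leaves independent strips of sizes max(0, i-2) and max(0, k-i-3). Hence G(k) = mex{ G(max(0,i-2)) XOR G(max(0,k-i-3)) : 0 <= i < k }, with G(0) = 0.
G(1): splits (0,0):0^0=0 -> mex({0}) = 1
G(2): splits (0,0):0^0=0 -> mex({0}) = 1
G(3): splits (0,0):0^0=0 -> mex({0}) = 1
G(4): splits (0,1):0^1=1 (0,0):0^0=0 -> mex({0, 1}) = 2
G(5): splits (0,2):0^1=1 (0,1):0^1=1 (0,0):0^0=0 -> mex({0, 1}) = 2
G(6) = mex({1}) = 0
G(7) = mex({0, 1, 2}) = 3
G(8) = mex({0, 1, 2}) = 3
G(9) = mex({0, 2}) = 1
G(10) = mex({0, 2, 3}) = 1
G(11) = mex({0, 3}) = 1
G(12) = mex({1, 3}) = 0
G(13) = mex({0, 1, 2, 3}) = 4
G(14) = mex({0, 1, 2}) = 3
G(15) = mex({0, 1, 2}) = 3
G(16) = mex({0, 1, 2, 4}) = 3
G(17) = mex({0, 1, 3, 4}) = 2
G(18) = mex({0, 1, 3, 4}) = 2
G(19) = mex({0, 1, 3, 5}) = 2
G(20) = mex({0, 1, 2, 3, 5}) = 4
G(21) = mex({0, 1, 2, 3, 5}) = 4
G(22) = mex({1, 2, 6}) = 0
G(23) = mex({0, 1, 2, 3, 4, 6}) = 5
G(24) = mex({0, 1, 2, 3, 4}) = 5
G(25) = mex({0, 1, 3, 4, 7}) = 2
G(26) = mex({0, 1, 3, 4, 5, 7}) = 2
G(27) = mex({0, 1, 3, 5}) = 2
G(28) = mex({0, 1, 2, 5}) = 3
G(29) = mex({0, 1, 2, 4, 5, 6}) = 3
G(30) = mex({1, 2, 4, 6}) = 0
G(31) = mex({0, 1, 2, 3, 4, 6}) = 5
G(32) = mex({1, 2, 3, 4, 7}) = 0
G(33) = mex({0, 3, 7}) = 1
G(34) = mex({0, 2, 3, 5, 7}) = 1
G(35) = mex({0, 2, 3, 5, 6}) = 1
Therefore G(35) = 1.

1


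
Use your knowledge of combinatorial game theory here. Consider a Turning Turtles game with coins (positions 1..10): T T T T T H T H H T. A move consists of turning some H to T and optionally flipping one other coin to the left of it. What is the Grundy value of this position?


Coins: T T T T T H T H H T
Key fact: a single head at position k behaves exactly like a Nim heap of size k (turning it to T and optionally flipping a coin at j < k corresponds to moving the heap from k to j, or to 0), and heads combine as a disjunctive sum (two heads at the same place would cancel, matching j XOR j = 0). So the Nim-value is the XOR of the 1-indexed positions of the heads.
Face-up positions (1-indexed): [6, 8, 9]
XOR 0 with 6: 0 XOR 6 = 6
XOR 6 with 8: 6 XOR 8 = 14
XOR 14 with 9: 14 XOR 9 = 7
Nim-value = 7

7


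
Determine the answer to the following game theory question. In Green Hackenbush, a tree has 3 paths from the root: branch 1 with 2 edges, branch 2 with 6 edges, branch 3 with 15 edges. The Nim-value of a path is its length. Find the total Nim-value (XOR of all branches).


The tree has 3 branches from the ground vertex.
In Green Hackenbush, the Nim-value of a simple path of length k is k.
Branch 1: length 2, Nim-value = 2
Branch 2: length 6, Nim-value = 6
Branch 3: length 15, Nim-value = 15
Total Nim-value = XOR of all branch values:
0 XOR 2 = 2
2 XOR 6 = 4
4 XOR 15 = 11
Nim-value of the tree = 11

11


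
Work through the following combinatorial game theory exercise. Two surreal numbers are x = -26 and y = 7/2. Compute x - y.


x = -26, y = 7/2
Converting to common denominator: 2
x = -52/2, y = 7/2
x - y = -26 - 7/2 = -59/2

-59/2


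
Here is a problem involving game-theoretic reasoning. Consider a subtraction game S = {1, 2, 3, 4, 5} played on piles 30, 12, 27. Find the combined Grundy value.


Subtraction set: {1, 2, 3, 4, 5}
For this subtraction set, G(n) = n mod 6 (period = max + 1 = 6).
Pile 1 (size 30): G(30) = 30 mod 6 = 0
Pile 2 (size 12): G(12) = 12 mod 6 = 0
Pile 3 (size 27): G(27) = 27 mod 6 = 3
Total Grundy value = XOR of all: 0 XOR 0 XOR 3 = 3

3


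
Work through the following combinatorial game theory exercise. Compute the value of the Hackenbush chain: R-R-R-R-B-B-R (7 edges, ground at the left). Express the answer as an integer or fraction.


Edges (from ground): R-R-R-R-B-B-R
By Berlekamp's sign-expansion rule, a Blue-Red Hackenbush stalk has the value of the surreal number whose sign sequence is the edge sequence with B -> + and R -> -.
Sign sequence: ----++-
Trace the sign expansion in the surreal number tree, starting from 0:
Edge 1: R (sign -) -> bounds (-inf, 0), value = -1
Edge 2: R (sign -) -> bounds (-inf, -1), value = -2
Edge 3: R (sign -) -> bounds (-inf, -2), value = -3
Edge 4: R (sign -) -> bounds (-inf, -3), value = -4
Edge 5: B (sign +) -> bounds (-4, -3), value = -7/2
Edge 6: B (sign +) -> bounds (-7/2, -3), value = -13/4
Edge 7: R (sign -) -> bounds (-7/2, -13/4), value = -27/8
Game value = -27/8

-27/8


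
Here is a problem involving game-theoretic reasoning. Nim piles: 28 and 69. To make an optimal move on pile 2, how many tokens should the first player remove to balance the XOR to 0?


Piles: 28 and 69
Current XOR: 28 XOR 69 = 89 (non-zero, so this is an N-position).
To make the XOR zero, we need to find a move that balances the piles.
For pile 2 (size 69): target = 69 XOR 89 = 28
We reduce pile 2 from 69 to 28.
Tokens removed: 69 - 28 = 41
Verification: 28 XOR 28 = 0

41


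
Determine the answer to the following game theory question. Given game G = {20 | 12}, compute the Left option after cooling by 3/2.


Original game: {20 | 12} (a switch {a | b} with a > b).
Cooling by t (for t below the temperature (a - b)/2 = 4) taxes each move by t: {a | b} cooled by t is {a - t | b + t}.
Cooling amount: t = 3/2
Cooled Left option: 20 - 3/2 = 37/2
Cooled Right option: 12 + 3/2 = 27/2
Cooled game: {37/2 | 27/2}
Left option = 37/2

37/2


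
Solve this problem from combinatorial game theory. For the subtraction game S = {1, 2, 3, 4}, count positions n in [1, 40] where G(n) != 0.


Subtraction set S = {1, 2, 3, 4}, so G(n) = n mod 5.
G(n) = 0 when n is a multiple of 5.
Multiples of 5 in [1, 40]: 8
N-positions (nonzero Grundy) = 40 - 8 = 32

32


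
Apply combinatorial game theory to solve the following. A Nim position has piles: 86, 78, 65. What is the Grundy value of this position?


We need the XOR (exclusive or) of all pile sizes.
After XOR-ing pile 1 (size 86): 0 XOR 86 = 86
After XOR-ing pile 2 (size 78): 86 XOR 78 = 24
After XOR-ing pile 3 (size 65): 24 XOR 65 = 89
The Nim-value of this position is 89.

89


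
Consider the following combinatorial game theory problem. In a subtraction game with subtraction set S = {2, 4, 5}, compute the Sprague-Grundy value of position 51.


The subtraction set is S = {2, 4, 5}.
G(k) = mex{ G(k - s) : s in S, s <= k }. We compute iteratively: G(0) = 0.
G(1) = mex({}) = 0
G(2) = mex({0}) = 1
G(3) = mex({0}) = 1
G(4) = mex({0, 1}) = 2
G(5) = mex({0, 1}) = 2
G(6) = mex({0, 1, 2}) = 3
G(7) = mex({1, 2}) = 0
G(8) = mex({1, 2, 3}) = 0
G(9) = mex({0, 2}) = 1
G(10) = mex({0, 2, 3}) = 1
G(11) = mex({0, 1, 3}) = 2
Observe that G(7)..G(11) = 0, 0, 1, 1, 2 repeats G(0)..G(4) = 0, 0, 1, 1, 2.
For k >= max(S) = 5, G(k) is determined by the previous 5 values G(k-5)..G(k-1); a window of 5 consecutive values has recurred shifted by 7, so by induction G(k + 7) = G(k) for all k >= 0: the sequence is periodic from the start with period 7.
One period: G(0..6) = 0, 0, 1, 1, 2, 2, 3.
51 mod 7 = 2, so G(51) = G(2) = 1.

1


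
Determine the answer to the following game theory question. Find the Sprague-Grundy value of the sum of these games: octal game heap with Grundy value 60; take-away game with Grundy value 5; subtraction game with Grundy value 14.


By the Sprague-Grundy theorem, the Grundy value of a sum of games is the XOR of individual Grundy values.
octal game heap: Grundy value = 60. Running XOR: 0 XOR 60 = 60
take-away game: Grundy value = 5. Running XOR: 60 XOR 5 = 57
subtraction game: Grundy value = 14. Running XOR: 57 XOR 14 = 55
The combined Grundy value is 55.

55


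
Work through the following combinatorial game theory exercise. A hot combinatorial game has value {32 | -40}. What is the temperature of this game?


The game is {32 | -40}, a switch {a | b} with numbers a > b.
Cooling {a | b} by t gives {a - t | b + t}, which stops being hot when a - t = b + t, i.e. at t = (a - b)/2. So the temperature of a switch is (a - b)/2.
Temperature = (Left option - Right option) / 2
= (32 - (-40)) / 2
= 72 / 2
= 36

36


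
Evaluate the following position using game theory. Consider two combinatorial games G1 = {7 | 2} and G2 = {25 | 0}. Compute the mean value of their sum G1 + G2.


G1 = {7 | 2}, G2 = {25 | 0}
Each is a switch {a | b} with numbers a > b; its mean value is (a + b)/2, and mean value is additive over game sums: m(G1 + G2) = m(G1) + m(G2).
Mean of G1 = (7 + (2))/2 = 9/2 = 9/2
Mean of G2 = (25 + (0))/2 = 25/2 = 25/2
Mean of G1 + G2 = 9/2 + 25/2 = 17

17


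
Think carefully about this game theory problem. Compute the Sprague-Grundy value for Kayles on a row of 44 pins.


Kayles: a move removes 1 or 2 adjacent pins from a contiguous row.
Removing pins from a row of k leaves two independent rows (a, b) with a + b = k - 1 (one pin) or a + b = k - 2 (two pins); an end removal gives a = 0.
By Sprague-Grundy, G(k) = mex{ G(a) XOR G(b) } over all these splits. G(0) = 0.
G(1): splits (0,0):0^0=0 -> mex({0}) = 1
G(2): splits (0,1):0^1=1 (0,0):0^0=0 -> mex({0, 1}) = 2
G(3): splits (0,2):0^2=2 (1,1):1^1=0 (0,1):0^1=1 -> mex({0, 1, 2}) = 3
G(4): splits (0,3):0^3=3 (1,2):1^2=3 (0,2):0^2=2 (1,1):1^1=0 -> mex({0, 2, 3}) = 1
G(5): splits (0,4):0^1=1 (1,3):1^3=2 (2,2):2^2=0 (0,3):0^3=3 (1,2):1^2=3 -> mex({0, 1, 2, 3}) = 4
G(6) = mex({0, 1, 2, 4}) = 3
G(7) = mex({0, 1, 3, 4, 5}) = 2
G(8) = mex({0, 2, 3, 5, 6}) = 1
G(9) = mex({0, 1, 2, 3, 6, 7}) = 4
G(10) = mex({0, 1, 3, 4, 5, 7}) = 2
G(11) = mex({0, 1, 2, 3, 4, 5}) = 6
G(12) = mex({0, 1, 2, 3, 5, 6, 7}) = 4
G(13) = mex({0, 2, 3, 4, 6, 7}) = 1
G(14) = mex({0, 1, 4, 5, 6, 7}) = 2
G(15) = mex({0, 1, 2, 3, 4, 5, 6}) = 7
G(16) = mex({0, 2, 3, 5, 6, 7}) = 1
G(17) = mex({0, 1, 2, 3, 5, 6, 7}) = 4
G(18) = mex({0, 1, 2, 4, 5, 6}) = 3
G(19) = mex({0, 1, 3, 4, 5, 7}) = 2
G(20) = mex({0, 2, 3, 4, 5, 6, 7}) = 1
G(21) = mex({0, 1, 2, 3, 5, 6, 7}) = 4
G(22) = mex({0, 1, 2, 3, 4, 5, 7}) = 6
G(23) = mex({0, 1, 2, 3, 4, 5, 6}) = 7
G(24) = mex({0, 1, 2, 3, 5, 6, 7}) = 4
G(25) = mex({0, 2, 3, 4, 6, 7}) = 1
G(26) = mex({0, 1, 3, 4, 5, 6, 7}) = 2
G(27) = mex({0, 1, 2, 3, 4, 5, 6, 7}) = 8
G(28) = mex({0, 1, 2, 3, 4, 6, 7, 8}) = 5
G(29) = mex({0, 1, 2, 3, 5, 6, 7, 8, 9}) = 4
G(30) = mex({0, 1, 2, 3, 4, 5, 6, 9, 10}) = 7
G(31) = mex({0, 1, 3, 4, 5, 7, 10, 11}) = 2
G(32) = mex({0, 2, 3, 4, 5, 6, 7, 9, 11}) = 1
G(33) = mex({0, 1, 2, 3, 4, 5, 6, 7, 9, 12}) = 8
G(34) = mex({0, 1, 2, 3, 4, 5, 7, 8, 11, 12}) = 6
G(35) = mex({0, 1, 2, 3, 4, 5, 6, 8, 9, 10, 11}) = 7
G(36) = mex({0, 1, 2, 3, 5, 6, 7, 9, 10}) = 4
G(37) = mex({0, 2, 3, 4, 6, 7, 9, 10, 11, 12}) = 1
G(38) = mex({0, 1, 3, 4, 5, 6, 7, 9, 10, 11, 12}) = 2
G(39) = mex({0, 1, 2, 4, 5, 6, 7, 9, 10, 12, 14}) = 3
G(40) = mex({0, 2, 3, 4, 6, 7, 11, 12, 14}) = 1
G(41) = mex({0, 1, 2, 3, 5, 6, 7, 9, 10, 11, 12}) = 4
G(42) = mex({0, 1, 2, 3, 4, 5, 6, 9, 10}) = 7
G(43) = mex({0, 1, 3, 4, 5, 7, 9, 10, 12, 15}) = 2
G(44) = mex({0, 2, 3, 4, 5, 6, 7, 9, 10, 12, 15}) = 1
Therefore G(44) = 1.

1


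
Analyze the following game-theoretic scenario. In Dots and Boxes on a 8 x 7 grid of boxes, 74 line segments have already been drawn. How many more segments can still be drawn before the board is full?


Grid: 8 x 7 boxes, i.e. 9 rows and 8 columns of dots.
Horizontal edges: (rows + 1) * cols = 9 * 7 = 63
Vertical edges: rows * (cols + 1) = 8 * 8 = 64
Total edges: 63 + 64 = 127
Edges drawn: 74
Remaining: 127 - 74 = 53

53


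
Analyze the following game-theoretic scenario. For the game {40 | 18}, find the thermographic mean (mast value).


Game = {40 | 18}, a switch {a | b} with numbers a > b.
Its thermograph has left wall a - t and right wall b + t, which meet at t = (a - b)/2, where both equal (a + b)/2. So the mast (mean value) is at (a + b)/2.
Mean = (40 + (18))/2 = 58/2 = 29

29


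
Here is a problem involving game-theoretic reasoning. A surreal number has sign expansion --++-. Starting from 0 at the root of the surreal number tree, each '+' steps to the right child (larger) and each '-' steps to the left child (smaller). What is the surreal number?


Sign expansion: --++-
Rule: track bounds (lo, hi), initially (-inf, +inf). On '+', the current value becomes lo and we move to the simplest number in (value, hi): value + 1 if hi = +inf, otherwise the midpoint (value + hi)/2. On '-', the current value becomes hi and we move to value - 1 if lo = -inf, otherwise the midpoint (lo + value)/2.
Start at 0.
Step 1: sign = -, move left. Bounds: (-inf, 0). Value = -1
Step 2: sign = -, move left. Bounds: (-inf, -1). Value = -2
Step 3: sign = +, move right. Bounds: (-2, -1). Value = -3/2
Step 4: sign = +, move right. Bounds: (-3/2, -1). Value = -5/4
Step 5: sign = -, move left. Bounds: (-3/2, -5/4). Value = -11/8
The surreal number with sign expansion --++- is -11/8.

-11/8


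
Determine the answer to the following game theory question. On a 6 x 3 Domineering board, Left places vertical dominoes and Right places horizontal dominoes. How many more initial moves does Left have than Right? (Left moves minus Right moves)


Board is 6 x 3 (rows x cols).
Left (vertical) placements: (rows-1) * cols = 5 * 3 = 15
Right (horizontal) placements: rows * (cols-1) = 6 * 2 = 12
Advantage = Left - Right = 15 - 12 = 3

3


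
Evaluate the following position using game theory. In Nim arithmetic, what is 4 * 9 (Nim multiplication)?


Nim multiplication is bilinear over XOR: (u XOR v) * w = (u*w) XOR (v*w).
So we split each operand into its bit components and XOR the pairwise Nim products.
4 = 4 (as XOR of powers of 2).
9 = 1 + 8 (as XOR of powers of 2).
Using the standard Nim-product table on single bits:
  2*2 = 3,   2*4 = 8,   2*8 = 12,
  4*4 = 6,   4*8 = 11,  8*8 = 13,
and  1*x = x (identity), k*l = l*k (commutative).
Pairwise Nim products:
  4 * 1 = 4
  4 * 8 = 11
XOR them: 4 XOR 11 = 15.
Result: 4 * 9 = 15 (in Nim).

15


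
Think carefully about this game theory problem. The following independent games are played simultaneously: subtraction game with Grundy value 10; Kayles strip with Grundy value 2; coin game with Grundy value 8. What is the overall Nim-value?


By the Sprague-Grundy theorem, the Grundy value of a sum of games is the XOR of individual Grundy values.
subtraction game: Grundy value = 10. Running XOR: 0 XOR 10 = 10
Kayles strip: Grundy value = 2. Running XOR: 10 XOR 2 = 8
coin game: Grundy value = 8. Running XOR: 8 XOR 8 = 0
The combined Grundy value is 0.

0


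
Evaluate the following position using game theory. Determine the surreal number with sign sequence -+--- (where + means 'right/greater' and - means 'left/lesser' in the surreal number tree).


Sign expansion: -+---
Rule: track bounds (lo, hi), initially (-inf, +inf). On '+', the current value becomes lo and we move to the simplest number in (value, hi): value + 1 if hi = +inf, otherwise the midpoint (value + hi)/2. On '-', the current value becomes hi and we move to value - 1 if lo = -inf, otherwise the midpoint (lo + value)/2.
Start at 0.
Step 1: sign = -, move left. Bounds: (-inf, 0). Value = -1
Step 2: sign = +, move right. Bounds: (-1, 0). Value = -1/2
Step 3: sign = -, move left. Bounds: (-1, -1/2). Value = -3/4
Step 4: sign = -, move left. Bounds: (-1, -3/4). Value = -7/8
Step 5: sign = -, move left. Bounds: (-1, -7/8). Value = -15/16
The surreal number with sign expansion -+--- is -15/16.

-15/16


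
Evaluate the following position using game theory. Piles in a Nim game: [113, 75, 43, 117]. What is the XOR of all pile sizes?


We need the XOR (exclusive or) of all pile sizes.
After XOR-ing pile 1 (size 113): 0 XOR 113 = 113
After XOR-ing pile 2 (size 75): 113 XOR 75 = 58
After XOR-ing pile 3 (size 43): 58 XOR 43 = 17
After XOR-ing pile 4 (size 117): 17 XOR 117 = 100
The Nim-value of this position is 100.

100


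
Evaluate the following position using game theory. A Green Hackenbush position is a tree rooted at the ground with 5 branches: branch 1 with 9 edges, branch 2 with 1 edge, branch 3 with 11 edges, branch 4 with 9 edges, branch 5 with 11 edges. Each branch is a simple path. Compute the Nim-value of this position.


The tree has 5 branches from the ground vertex.
In Green Hackenbush, the Nim-value of a simple path of length k is k.
Branch 1: length 9, Nim-value = 9
Branch 2: length 1, Nim-value = 1
Branch 3: length 11, Nim-value = 11
Branch 4: length 9, Nim-value = 9
Branch 5: length 11, Nim-value = 11
Total Nim-value = XOR of all branch values:
0 XOR 9 = 9
9 XOR 1 = 8
8 XOR 11 = 3
3 XOR 9 = 10
10 XOR 11 = 1
Nim-value of the tree = 1

1


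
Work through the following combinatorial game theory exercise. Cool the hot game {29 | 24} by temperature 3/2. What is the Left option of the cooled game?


Original game: {29 | 24} (a switch {a | b} with a > b).
Cooling by t (for t below the temperature (a - b)/2 = 5/2) taxes each move by t: {a | b} cooled by t is {a - t | b + t}.
Cooling amount: t = 3/2
Cooled Left option: 29 - 3/2 = 55/2
Cooled Right option: 24 + 3/2 = 51/2
Cooled game: {55/2 | 51/2}
Left option = 55/2

55/2


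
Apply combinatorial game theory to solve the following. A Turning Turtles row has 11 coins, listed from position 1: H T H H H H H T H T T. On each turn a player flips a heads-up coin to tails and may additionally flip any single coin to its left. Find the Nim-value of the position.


Coins: H T H H H H H T H T T
Key fact: a single head at position k behaves exactly like a Nim heap of size k (turning it to T and optionally flipping a coin at j < k corresponds to moving the heap from k to j, or to 0), and heads combine as a disjunctive sum (two heads at the same place would cancel, matching j XOR j = 0). So the Nim-value is the XOR of the 1-indexed positions of the heads.
Face-up positions (1-indexed): [1, 3, 4, 5, 6, 7, 9]
XOR 0 with 1: 0 XOR 1 = 1
XOR 1 with 3: 1 XOR 3 = 2
XOR 2 with 4: 2 XOR 4 = 6
XOR 6 with 5: 6 XOR 5 = 3
XOR 3 with 6: 3 XOR 6 = 5
XOR 5 with 7: 5 XOR 7 = 2
XOR 2 with 9: 2 XOR 9 = 11
Nim-value = 11

11


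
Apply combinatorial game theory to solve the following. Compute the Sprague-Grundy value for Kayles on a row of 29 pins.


Kayles: a move removes 1 or 2 adjacent pins from a contiguous row.
Removing pins from a row of k leaves two independent rows (a, b) with a + b = k - 1 (one pin) or a + b = k - 2 (two pins); an end removal gives a = 0.
By Sprague-Grundy, G(k) = mex{ G(a) XOR G(b) } over all these splits. G(0) = 0.
G(1): splits (0,0):0^0=0 -> mex({0}) = 1
G(2): splits (0,1):0^1=1 (0,0):0^0=0 -> mex({0, 1}) = 2
G(3): splits (0,2):0^2=2 (1,1):1^1=0 (0,1):0^1=1 -> mex({0, 1, 2}) = 3
G(4): splits (0,3):0^3=3 (1,2):1^2=3 (0,2):0^2=2 (1,1):1^1=0 -> mex({0, 2, 3}) = 1
G(5): splits (0,4):0^1=1 (1,3):1^3=2 (2,2):2^2=0 (0,3):0^3=3 (1,2):1^2=3 -> mex({0, 1, 2, 3}) = 4
G(6) = mex({0, 1, 2, 4}) = 3
G(7) = mex({0, 1, 3, 4, 5}) = 2
G(8) = mex({0, 2, 3, 5, 6}) = 1
G(9) = mex({0, 1, 2, 3, 6, 7}) = 4
G(10) = mex({0, 1, 3, 4, 5, 7}) = 2
G(11) = mex({0, 1, 2, 3, 4, 5}) = 6
G(12) = mex({0, 1, 2, 3, 5, 6, 7}) = 4
G(13) = mex({0, 2, 3, 4, 6, 7}) = 1
G(14) = mex({0, 1, 4, 5, 6, 7}) = 2
G(15) = mex({0, 1, 2, 3, 4, 5, 6}) = 7
G(16) = mex({0, 2, 3, 5, 6, 7}) = 1
G(17) = mex({0, 1, 2, 3, 5, 6, 7}) = 4
G(18) = mex({0, 1, 2, 4, 5, 6}) = 3
G(19) = mex({0, 1, 3, 4, 5, 7}) = 2
G(20) = mex({0, 2, 3, 4, 5, 6, 7}) = 1
G(21) = mex({0, 1, 2, 3, 5, 6, 7}) = 4
G(22) = mex({0, 1, 2, 3, 4, 5, 7}) = 6
G(23) = mex({0, 1, 2, 3, 4, 5, 6}) = 7
G(24) = mex({0, 1, 2, 3, 5, 6, 7}) = 4
G(25) = mex({0, 2, 3, 4, 6, 7}) = 1
G(26) = mex({0, 1, 3, 4, 5, 6, 7}) = 2
G(27) = mex({0, 1, 2, 3, 4, 5, 6, 7}) = 8
G(28) = mex({0, 1, 2, 3, 4, 6, 7, 8}) = 5
G(29) = mex({0, 1, 2, 3, 5, 6, 7, 8, 9}) = 4
Therefore G(29) = 4.

4


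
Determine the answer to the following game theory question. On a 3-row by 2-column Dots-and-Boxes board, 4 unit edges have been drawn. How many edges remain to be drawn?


Grid: 3 x 2 boxes, i.e. 4 rows and 3 columns of dots.
Horizontal edges: (rows + 1) * cols = 4 * 2 = 8
Vertical edges: rows * (cols + 1) = 3 * 3 = 9
Total edges: 8 + 9 = 17
Edges drawn: 4
Remaining: 17 - 4 = 13

13


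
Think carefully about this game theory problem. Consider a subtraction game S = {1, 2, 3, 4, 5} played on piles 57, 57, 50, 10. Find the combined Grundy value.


Subtraction set: {1, 2, 3, 4, 5}
For this subtraction set, G(n) = n mod 6 (period = max + 1 = 6).
Pile 1 (size 57): G(57) = 57 mod 6 = 3
Pile 2 (size 57): G(57) = 57 mod 6 = 3
Pile 3 (size 50): G(50) = 50 mod 6 = 2
Pile 4 (size 10): G(10) = 10 mod 6 = 4
Total Grundy value = XOR of all: 3 XOR 3 XOR 2 XOR 4 = 6

6


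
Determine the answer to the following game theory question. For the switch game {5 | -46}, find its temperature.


The game is {5 | -46}, a switch {a | b} with numbers a > b.
Cooling {a | b} by t gives {a - t | b + t}, which stops being hot when a - t = b + t, i.e. at t = (a - b)/2. So the temperature of a switch is (a - b)/2.
Temperature = (Left option - Right option) / 2
= (5 - (-46)) / 2
= 51 / 2
= 51/2

51/2


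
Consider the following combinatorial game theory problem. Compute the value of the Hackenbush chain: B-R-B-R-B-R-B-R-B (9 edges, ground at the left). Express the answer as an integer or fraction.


Edges (from ground): B-R-B-R-B-R-B-R-B
By Berlekamp's sign-expansion rule, a Blue-Red Hackenbush stalk has the value of the surreal number whose sign sequence is the edge sequence with B -> + and R -> -.
Sign sequence: +-+-+-+-+
Trace the sign expansion in the surreal number tree, starting from 0:
Edge 1: B (sign +) -> bounds (0, +inf), value = 1
Edge 2: R (sign -) -> bounds (0, 1), value = 1/2
Edge 3: B (sign +) -> bounds (1/2, 1), value = 3/4
Edge 4: R (sign -) -> bounds (1/2, 3/4), value = 5/8
Edge 5: B (sign +) -> bounds (5/8, 3/4), value = 11/16
Edge 6: R (sign -) -> bounds (5/8, 11/16), value = 21/32
Edge 7: B (sign +) -> bounds (21/32, 11/16), value = 43/64
Edge 8: R (sign -) -> bounds (21/32, 43/64), value = 85/128
Edge 9: B (sign +) -> bounds (85/128, 43/64), value = 171/256
Game value = 171/256

171/256


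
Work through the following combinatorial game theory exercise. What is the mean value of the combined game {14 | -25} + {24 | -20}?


G1 = {14 | -25}, G2 = {24 | -20}
Each is a switch {a | b} with numbers a > b; its mean value is (a + b)/2, and mean value is additive over game sums: m(G1 + G2) = m(G1) + m(G2).
Mean of G1 = (14 + (-25))/2 = -11/2 = -11/2
Mean of G2 = (24 + (-20))/2 = 4/2 = 2
Mean of G1 + G2 = -11/2 + 2 = -7/2

-7/2


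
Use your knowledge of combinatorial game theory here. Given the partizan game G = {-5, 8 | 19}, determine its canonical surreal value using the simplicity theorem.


Left options: {-5, 8}, max = 8
Right options: {19}, min = 19
All options are numbers and max(Left) < min(Right), so by the simplicity theorem the value is the simplest (earliest-born) number strictly between 8 and 19.
Integers 9 through 18 all lie strictly between 8 and 19.
Among integers, the simplest (lowest birthday = smallest |n|; 0 is born on day 0, +-n on day n) is 9.
No non-integer in the interval can be simpler: if x is a non-integer in the interval, then floor(x) or ceil(x) also lies in the interval (the interval contains an integer), and both are proper prefixes of x's sign expansion, i.e. born earlier. So the game value is 9.
Game value = 9

9


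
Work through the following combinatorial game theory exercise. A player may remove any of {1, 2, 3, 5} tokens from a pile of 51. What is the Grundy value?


The subtraction set is S = {1, 2, 3, 5}.
G(k) = mex{ G(k - s) : s in S, s <= k }. We compute iteratively: G(0) = 0.
G(1) = mex({0}) = 1
G(2) = mex({0, 1}) = 2
G(3) = mex({0, 1, 2}) = 3
G(4) = mex({1, 2, 3}) = 0
G(5) = mex({0, 2, 3}) = 1
G(6) = mex({0, 1, 3}) = 2
G(7) = mex({0, 1, 2}) = 3
G(8) = mex({1, 2, 3}) = 0
Observe that G(4)..G(8) = 0, 1, 2, 3, 0 repeats G(0)..G(4) = 0, 1, 2, 3, 0.
For k >= max(S) = 5, G(k) is determined by the previous 5 values G(k-5)..G(k-1); a window of 5 consecutive values has recurred shifted by 4, so by induction G(k + 4) = G(k) for all k >= 0: the sequence is periodic from the start with period 4.
One period: G(0..3) = 0, 1, 2, 3.
51 mod 4 = 3, so G(51) = G(3) = 3.

3


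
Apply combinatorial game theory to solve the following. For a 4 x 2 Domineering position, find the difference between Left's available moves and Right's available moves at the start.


Board is 4 x 2 (rows x cols).
Left (vertical) placements: (rows-1) * cols = 3 * 2 = 6
Right (horizontal) placements: rows * (cols-1) = 4 * 1 = 4
Advantage = Left - Right = 6 - 4 = 2

2


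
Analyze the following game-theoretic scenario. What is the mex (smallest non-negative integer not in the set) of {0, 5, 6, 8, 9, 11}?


Set = {0, 5, 6, 8, 9, 11}
0 is in the set.
1 is NOT in the set. This is the mex.
mex = 1

1


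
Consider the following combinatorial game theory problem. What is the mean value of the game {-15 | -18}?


Game = {-15 | -18}, a switch {a | b} with numbers a > b.
Its thermograph has left wall a - t and right wall b + t, which meet at t = (a - b)/2, where both equal (a + b)/2. So the mast (mean value) is at (a + b)/2.
Mean = (-15 + (-18))/2 = -33/2 = -33/2

-33/2


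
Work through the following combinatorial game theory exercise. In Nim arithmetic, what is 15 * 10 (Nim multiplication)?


Nim multiplication is bilinear over XOR: (u XOR v) * w = (u*w) XOR (v*w).
So we split each operand into its bit components and XOR the pairwise Nim products.
15 = 1 + 2 + 4 + 8 (as XOR of powers of 2).
10 = 2 + 8 (as XOR of powers of 2).
Using the standard Nim-product table on single bits:
  2*2 = 3,   2*4 = 8,   2*8 = 12,
  4*4 = 6,   4*8 = 11,  8*8 = 13,
and  1*x = x (identity), k*l = l*k (commutative).
Pairwise Nim products:
  1 * 2 = 2
  1 * 8 = 8
  2 * 2 = 3
  2 * 8 = 12
  4 * 2 = 8
  4 * 8 = 11
  8 * 2 = 12
  8 * 8 = 13
XOR them: 2 XOR 8 XOR 3 XOR 12 XOR 8 XOR 11 XOR 12 XOR 13 = 7.
Result: 15 * 10 = 7 (in Nim).

7


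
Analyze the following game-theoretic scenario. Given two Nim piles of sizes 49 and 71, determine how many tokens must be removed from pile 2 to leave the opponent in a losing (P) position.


Piles: 49 and 71
Current XOR: 49 XOR 71 = 118 (non-zero, so this is an N-position).
To make the XOR zero, we need to find a move that balances the piles.
For pile 2 (size 71): target = 71 XOR 118 = 49
We reduce pile 2 from 71 to 49.
Tokens removed: 71 - 49 = 22
Verification: 49 XOR 49 = 0

22


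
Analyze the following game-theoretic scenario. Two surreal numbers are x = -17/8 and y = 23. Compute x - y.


x = -17/8, y = 23
Converting to common denominator: 8
x = -17/8, y = 184/8
x - y = -17/8 - 23 = -201/8

-201/8
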